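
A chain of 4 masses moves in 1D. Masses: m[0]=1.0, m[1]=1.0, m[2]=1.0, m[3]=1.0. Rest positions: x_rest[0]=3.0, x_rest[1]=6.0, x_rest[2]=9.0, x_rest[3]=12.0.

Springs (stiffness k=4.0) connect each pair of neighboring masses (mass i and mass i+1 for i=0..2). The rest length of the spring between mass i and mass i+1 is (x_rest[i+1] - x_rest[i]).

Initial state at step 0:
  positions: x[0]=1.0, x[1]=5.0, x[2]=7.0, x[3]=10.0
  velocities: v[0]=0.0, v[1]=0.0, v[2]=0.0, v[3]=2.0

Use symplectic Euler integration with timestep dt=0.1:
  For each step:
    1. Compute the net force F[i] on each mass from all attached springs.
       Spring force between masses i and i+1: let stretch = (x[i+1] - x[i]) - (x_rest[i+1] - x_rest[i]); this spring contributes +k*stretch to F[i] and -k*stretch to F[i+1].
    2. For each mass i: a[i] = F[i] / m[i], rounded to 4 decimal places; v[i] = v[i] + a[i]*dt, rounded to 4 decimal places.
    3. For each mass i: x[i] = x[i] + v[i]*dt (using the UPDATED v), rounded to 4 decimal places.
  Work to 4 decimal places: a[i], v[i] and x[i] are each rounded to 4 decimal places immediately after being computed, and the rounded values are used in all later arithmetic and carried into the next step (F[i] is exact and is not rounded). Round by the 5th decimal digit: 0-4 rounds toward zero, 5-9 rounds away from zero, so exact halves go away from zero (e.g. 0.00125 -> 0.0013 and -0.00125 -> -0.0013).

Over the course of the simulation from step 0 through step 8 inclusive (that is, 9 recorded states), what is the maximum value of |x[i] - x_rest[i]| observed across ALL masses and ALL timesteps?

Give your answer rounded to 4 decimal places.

Step 0: x=[1.0000 5.0000 7.0000 10.0000] v=[0.0000 0.0000 0.0000 2.0000]
Step 1: x=[1.0400 4.9200 7.0400 10.2000] v=[0.4000 -0.8000 0.4000 2.0000]
Step 2: x=[1.1152 4.7696 7.1216 10.3936] v=[0.7520 -1.5040 0.8160 1.9360]
Step 3: x=[1.2166 4.5671 7.2400 10.5763] v=[1.0138 -2.0250 1.1840 1.8272]
Step 4: x=[1.3320 4.3375 7.3849 10.7456] v=[1.1540 -2.2960 1.4494 1.6927]
Step 5: x=[1.4476 4.1096 7.5424 10.9004] v=[1.1562 -2.2792 1.5747 1.5484]
Step 6: x=[1.5497 3.9125 7.6969 11.0409] v=[1.0210 -1.9709 1.5448 1.4052]
Step 7: x=[1.6263 3.7723 7.8338 11.1677] v=[0.7661 -1.4023 1.3686 1.2676]
Step 8: x=[1.6688 3.7087 7.9416 11.2811] v=[0.4245 -0.6361 1.0776 1.1340]
Max displacement = 2.2913

Answer: 2.2913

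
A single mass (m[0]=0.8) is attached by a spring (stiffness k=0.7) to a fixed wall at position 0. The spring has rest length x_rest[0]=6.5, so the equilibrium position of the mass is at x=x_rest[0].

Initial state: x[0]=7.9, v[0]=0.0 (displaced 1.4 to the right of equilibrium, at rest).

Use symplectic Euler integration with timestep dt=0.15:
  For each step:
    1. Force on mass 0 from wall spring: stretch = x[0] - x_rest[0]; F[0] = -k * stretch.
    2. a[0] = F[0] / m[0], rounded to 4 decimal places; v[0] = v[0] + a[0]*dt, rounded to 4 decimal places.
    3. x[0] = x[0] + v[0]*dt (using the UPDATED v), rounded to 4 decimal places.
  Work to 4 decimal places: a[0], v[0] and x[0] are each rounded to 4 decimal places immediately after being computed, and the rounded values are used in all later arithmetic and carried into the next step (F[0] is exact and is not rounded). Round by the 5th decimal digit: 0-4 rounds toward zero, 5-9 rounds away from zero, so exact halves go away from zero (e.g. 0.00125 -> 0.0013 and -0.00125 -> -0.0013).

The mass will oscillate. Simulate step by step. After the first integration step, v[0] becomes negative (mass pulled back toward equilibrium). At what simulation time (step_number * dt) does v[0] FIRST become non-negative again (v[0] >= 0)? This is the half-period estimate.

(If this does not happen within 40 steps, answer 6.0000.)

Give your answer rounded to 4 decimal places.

Answer: 3.4500

Derivation:
Step 0: x=[7.9000] v=[0.0000]
Step 1: x=[7.8724] v=[-0.1838]
Step 2: x=[7.8178] v=[-0.3639]
Step 3: x=[7.7373] v=[-0.5369]
Step 4: x=[7.6324] v=[-0.6993]
Step 5: x=[7.5052] v=[-0.8479]
Step 6: x=[7.3582] v=[-0.9798]
Step 7: x=[7.1943] v=[-1.0924]
Step 8: x=[7.0168] v=[-1.1835]
Step 9: x=[6.8291] v=[-1.2513]
Step 10: x=[6.6349] v=[-1.2945]
Step 11: x=[6.4381] v=[-1.3122]
Step 12: x=[6.2425] v=[-1.3041]
Step 13: x=[6.0520] v=[-1.2703]
Step 14: x=[5.8703] v=[-1.2115]
Step 15: x=[5.7010] v=[-1.1289]
Step 16: x=[5.5474] v=[-1.0240]
Step 17: x=[5.4126] v=[-0.8990]
Step 18: x=[5.2992] v=[-0.7563]
Step 19: x=[5.2094] v=[-0.5987]
Step 20: x=[5.1450] v=[-0.4293]
Step 21: x=[5.1073] v=[-0.2515]
Step 22: x=[5.0970] v=[-0.0687]
Step 23: x=[5.1143] v=[0.1154]
First v>=0 after going negative at step 23, time=3.4500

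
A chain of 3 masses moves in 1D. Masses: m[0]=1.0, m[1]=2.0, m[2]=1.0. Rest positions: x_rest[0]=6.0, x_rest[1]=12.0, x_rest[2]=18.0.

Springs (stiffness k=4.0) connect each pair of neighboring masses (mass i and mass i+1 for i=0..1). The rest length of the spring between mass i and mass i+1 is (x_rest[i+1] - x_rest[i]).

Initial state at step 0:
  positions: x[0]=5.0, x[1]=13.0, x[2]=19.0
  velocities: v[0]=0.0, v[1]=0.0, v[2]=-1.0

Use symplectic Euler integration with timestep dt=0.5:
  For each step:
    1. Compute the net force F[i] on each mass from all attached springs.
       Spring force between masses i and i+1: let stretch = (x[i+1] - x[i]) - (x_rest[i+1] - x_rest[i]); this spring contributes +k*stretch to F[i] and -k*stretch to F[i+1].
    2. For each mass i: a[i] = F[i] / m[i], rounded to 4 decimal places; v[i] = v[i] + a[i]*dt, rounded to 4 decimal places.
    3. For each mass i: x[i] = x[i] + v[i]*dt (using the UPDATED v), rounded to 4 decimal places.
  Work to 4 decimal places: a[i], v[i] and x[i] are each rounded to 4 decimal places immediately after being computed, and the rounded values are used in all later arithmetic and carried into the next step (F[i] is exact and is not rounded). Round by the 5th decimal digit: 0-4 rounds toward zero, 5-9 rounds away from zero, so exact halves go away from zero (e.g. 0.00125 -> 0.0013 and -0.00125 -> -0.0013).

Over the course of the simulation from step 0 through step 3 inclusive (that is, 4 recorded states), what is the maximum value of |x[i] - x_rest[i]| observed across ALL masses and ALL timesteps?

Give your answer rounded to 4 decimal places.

Step 0: x=[5.0000 13.0000 19.0000] v=[0.0000 0.0000 -1.0000]
Step 1: x=[7.0000 12.0000 18.5000] v=[4.0000 -2.0000 -1.0000]
Step 2: x=[8.0000 11.7500 17.5000] v=[2.0000 -0.5000 -2.0000]
Step 3: x=[6.7500 12.5000 16.7500] v=[-2.5000 1.5000 -1.5000]
Max displacement = 2.0000

Answer: 2.0000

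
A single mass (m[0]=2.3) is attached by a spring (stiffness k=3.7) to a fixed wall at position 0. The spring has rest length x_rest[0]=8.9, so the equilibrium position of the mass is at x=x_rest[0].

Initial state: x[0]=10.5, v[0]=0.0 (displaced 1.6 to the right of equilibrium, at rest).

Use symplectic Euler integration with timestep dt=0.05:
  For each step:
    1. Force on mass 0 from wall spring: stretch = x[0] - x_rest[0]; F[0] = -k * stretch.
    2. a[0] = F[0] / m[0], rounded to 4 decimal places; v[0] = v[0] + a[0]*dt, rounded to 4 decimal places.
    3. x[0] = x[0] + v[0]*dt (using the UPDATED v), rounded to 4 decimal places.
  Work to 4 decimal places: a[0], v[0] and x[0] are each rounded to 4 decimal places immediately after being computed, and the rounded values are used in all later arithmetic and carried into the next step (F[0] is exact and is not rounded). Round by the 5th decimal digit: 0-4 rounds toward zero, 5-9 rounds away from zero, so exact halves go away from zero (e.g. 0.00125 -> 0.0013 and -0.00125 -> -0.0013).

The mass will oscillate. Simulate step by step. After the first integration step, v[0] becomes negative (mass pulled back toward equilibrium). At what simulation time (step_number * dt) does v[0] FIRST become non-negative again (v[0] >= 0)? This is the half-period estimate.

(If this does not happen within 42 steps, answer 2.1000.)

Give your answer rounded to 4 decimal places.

Step 0: x=[10.5000] v=[0.0000]
Step 1: x=[10.4936] v=[-0.1287]
Step 2: x=[10.4808] v=[-0.2569]
Step 3: x=[10.4616] v=[-0.3841]
Step 4: x=[10.4361] v=[-0.5097]
Step 5: x=[10.4044] v=[-0.6333]
Step 6: x=[10.3667] v=[-0.7543]
Step 7: x=[10.3231] v=[-0.8723]
Step 8: x=[10.2738] v=[-0.9868]
Step 9: x=[10.2189] v=[-1.0973]
Step 10: x=[10.1587] v=[-1.2034]
Step 11: x=[10.0935] v=[-1.3046]
Step 12: x=[10.0235] v=[-1.4006]
Step 13: x=[9.9490] v=[-1.4910]
Step 14: x=[9.8702] v=[-1.5754]
Step 15: x=[9.7875] v=[-1.6534]
Step 16: x=[9.7013] v=[-1.7248]
Step 17: x=[9.6118] v=[-1.7893]
Step 18: x=[9.5195] v=[-1.8466]
Step 19: x=[9.4247] v=[-1.8964]
Step 20: x=[9.3278] v=[-1.9386]
Step 21: x=[9.2292] v=[-1.9730]
Step 22: x=[9.1292] v=[-1.9995]
Step 23: x=[9.0283] v=[-2.0179]
Step 24: x=[8.9269] v=[-2.0282]
Step 25: x=[8.8254] v=[-2.0304]
Step 26: x=[8.7242] v=[-2.0244]
Step 27: x=[8.6237] v=[-2.0103]
Step 28: x=[8.5243] v=[-1.9881]
Step 29: x=[8.4264] v=[-1.9579]
Step 30: x=[8.3304] v=[-1.9198]
Step 31: x=[8.2367] v=[-1.8740]
Step 32: x=[8.1457] v=[-1.8207]
Step 33: x=[8.0577] v=[-1.7600]
Step 34: x=[7.9731] v=[-1.6923]
Step 35: x=[7.8922] v=[-1.6177]
Step 36: x=[7.8154] v=[-1.5366]
Step 37: x=[7.7429] v=[-1.4494]
Step 38: x=[7.6751] v=[-1.3563]
Step 39: x=[7.6122] v=[-1.2578]
Step 40: x=[7.5545] v=[-1.1542]
Step 41: x=[7.5022] v=[-1.0460]
Step 42: x=[7.4555] v=[-0.9336]
v[0] did not become non-negative within 42 steps; using fallback time=2.1000

Answer: 2.1000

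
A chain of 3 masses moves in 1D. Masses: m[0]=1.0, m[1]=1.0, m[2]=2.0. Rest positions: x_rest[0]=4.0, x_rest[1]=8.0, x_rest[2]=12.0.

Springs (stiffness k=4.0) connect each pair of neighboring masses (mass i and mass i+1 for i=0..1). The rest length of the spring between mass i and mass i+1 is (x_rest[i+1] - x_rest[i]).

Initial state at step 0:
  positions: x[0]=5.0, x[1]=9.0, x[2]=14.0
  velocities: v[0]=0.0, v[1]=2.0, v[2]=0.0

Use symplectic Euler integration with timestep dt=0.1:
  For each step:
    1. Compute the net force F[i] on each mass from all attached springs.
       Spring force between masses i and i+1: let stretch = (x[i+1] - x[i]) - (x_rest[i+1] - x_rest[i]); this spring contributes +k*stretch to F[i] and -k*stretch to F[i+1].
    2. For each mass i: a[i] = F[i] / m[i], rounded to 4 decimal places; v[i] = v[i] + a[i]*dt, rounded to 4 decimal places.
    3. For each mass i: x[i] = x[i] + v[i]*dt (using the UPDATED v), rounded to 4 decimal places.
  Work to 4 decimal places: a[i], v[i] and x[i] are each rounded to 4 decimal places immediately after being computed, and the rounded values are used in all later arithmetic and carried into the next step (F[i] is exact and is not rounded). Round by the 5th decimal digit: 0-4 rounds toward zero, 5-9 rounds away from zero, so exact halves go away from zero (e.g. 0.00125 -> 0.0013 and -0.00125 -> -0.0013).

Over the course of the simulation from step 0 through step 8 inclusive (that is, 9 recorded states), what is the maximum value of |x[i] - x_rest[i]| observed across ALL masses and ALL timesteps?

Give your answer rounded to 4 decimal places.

Step 0: x=[5.0000 9.0000 14.0000] v=[0.0000 2.0000 0.0000]
Step 1: x=[5.0000 9.2400 13.9800] v=[0.0000 2.4000 -0.2000]
Step 2: x=[5.0096 9.5000 13.9452] v=[0.0960 2.6000 -0.3480]
Step 3: x=[5.0388 9.7582 13.9015] v=[0.2922 2.5819 -0.4370]
Step 4: x=[5.0968 9.9934 13.8549] v=[0.5800 2.3515 -0.4657]
Step 5: x=[5.1907 10.1872 13.8111] v=[0.9386 1.9375 -0.4380]
Step 6: x=[5.3244 10.3261 13.7748] v=[1.3372 1.3885 -0.3628]
Step 7: x=[5.4982 10.4028 13.7496] v=[1.7379 0.7673 -0.2525]
Step 8: x=[5.7082 10.4172 13.7374] v=[2.0997 0.1442 -0.1219]
Max displacement = 2.4172

Answer: 2.4172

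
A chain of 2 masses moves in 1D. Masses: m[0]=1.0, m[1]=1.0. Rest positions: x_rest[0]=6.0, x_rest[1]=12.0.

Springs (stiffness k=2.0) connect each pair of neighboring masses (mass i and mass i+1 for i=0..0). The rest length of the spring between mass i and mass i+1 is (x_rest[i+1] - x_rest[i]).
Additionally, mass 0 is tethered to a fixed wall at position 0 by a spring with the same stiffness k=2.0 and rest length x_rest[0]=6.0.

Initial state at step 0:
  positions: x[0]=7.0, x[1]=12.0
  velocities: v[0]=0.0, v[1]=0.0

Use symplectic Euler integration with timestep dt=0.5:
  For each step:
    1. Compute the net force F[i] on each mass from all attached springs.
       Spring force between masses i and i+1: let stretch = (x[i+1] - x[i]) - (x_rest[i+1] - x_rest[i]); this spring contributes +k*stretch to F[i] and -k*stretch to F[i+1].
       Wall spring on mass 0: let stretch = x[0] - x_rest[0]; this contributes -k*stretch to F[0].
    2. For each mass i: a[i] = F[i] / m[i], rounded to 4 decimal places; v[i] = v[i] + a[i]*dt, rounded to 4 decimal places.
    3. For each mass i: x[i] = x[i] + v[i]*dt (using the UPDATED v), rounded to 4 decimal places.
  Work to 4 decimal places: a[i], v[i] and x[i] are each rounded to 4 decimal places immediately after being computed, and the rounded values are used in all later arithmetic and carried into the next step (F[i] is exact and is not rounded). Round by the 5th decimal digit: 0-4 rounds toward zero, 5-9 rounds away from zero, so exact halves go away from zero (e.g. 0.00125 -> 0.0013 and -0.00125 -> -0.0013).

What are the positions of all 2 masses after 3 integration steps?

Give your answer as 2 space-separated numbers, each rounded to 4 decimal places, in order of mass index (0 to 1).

Step 0: x=[7.0000 12.0000] v=[0.0000 0.0000]
Step 1: x=[6.0000 12.5000] v=[-2.0000 1.0000]
Step 2: x=[5.2500 12.7500] v=[-1.5000 0.5000]
Step 3: x=[5.6250 12.2500] v=[0.7500 -1.0000]

Answer: 5.6250 12.2500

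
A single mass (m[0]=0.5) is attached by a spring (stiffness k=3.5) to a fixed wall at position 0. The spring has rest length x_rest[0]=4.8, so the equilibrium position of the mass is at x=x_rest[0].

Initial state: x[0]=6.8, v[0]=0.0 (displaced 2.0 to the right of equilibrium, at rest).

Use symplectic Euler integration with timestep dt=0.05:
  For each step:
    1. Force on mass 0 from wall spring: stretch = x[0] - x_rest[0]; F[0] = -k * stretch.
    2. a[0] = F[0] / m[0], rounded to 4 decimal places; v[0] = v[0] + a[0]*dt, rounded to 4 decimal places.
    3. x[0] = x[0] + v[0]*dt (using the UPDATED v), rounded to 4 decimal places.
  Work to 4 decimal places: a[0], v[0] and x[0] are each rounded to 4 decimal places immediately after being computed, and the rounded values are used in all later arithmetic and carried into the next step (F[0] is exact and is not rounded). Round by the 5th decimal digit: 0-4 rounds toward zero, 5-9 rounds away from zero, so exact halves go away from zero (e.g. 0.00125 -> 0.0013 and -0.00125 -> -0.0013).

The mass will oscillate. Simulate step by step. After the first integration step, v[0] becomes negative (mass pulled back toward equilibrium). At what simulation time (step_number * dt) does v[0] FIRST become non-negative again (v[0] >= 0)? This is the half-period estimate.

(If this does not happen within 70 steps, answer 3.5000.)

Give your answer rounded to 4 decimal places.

Step 0: x=[6.8000] v=[0.0000]
Step 1: x=[6.7650] v=[-0.7000]
Step 2: x=[6.6956] v=[-1.3878]
Step 3: x=[6.5930] v=[-2.0513]
Step 4: x=[6.4591] v=[-2.6789]
Step 5: x=[6.2961] v=[-3.2596]
Step 6: x=[6.1069] v=[-3.7832]
Step 7: x=[5.8949] v=[-4.2406]
Step 8: x=[5.6637] v=[-4.6238]
Step 9: x=[5.4174] v=[-4.9261]
Step 10: x=[5.1603] v=[-5.1422]
Step 11: x=[4.8969] v=[-5.2683]
Step 12: x=[4.6318] v=[-5.3022]
Step 13: x=[4.3696] v=[-5.2433]
Step 14: x=[4.1150] v=[-5.0927]
Step 15: x=[3.8724] v=[-4.8530]
Step 16: x=[3.6460] v=[-4.5283]
Step 17: x=[3.4398] v=[-4.1244]
Step 18: x=[3.2574] v=[-3.6483]
Step 19: x=[3.1020] v=[-3.1084]
Step 20: x=[2.9763] v=[-2.5141]
Step 21: x=[2.8825] v=[-1.8758]
Step 22: x=[2.8223] v=[-1.2047]
Step 23: x=[2.7967] v=[-0.5125]
Step 24: x=[2.8061] v=[0.1887]
First v>=0 after going negative at step 24, time=1.2000

Answer: 1.2000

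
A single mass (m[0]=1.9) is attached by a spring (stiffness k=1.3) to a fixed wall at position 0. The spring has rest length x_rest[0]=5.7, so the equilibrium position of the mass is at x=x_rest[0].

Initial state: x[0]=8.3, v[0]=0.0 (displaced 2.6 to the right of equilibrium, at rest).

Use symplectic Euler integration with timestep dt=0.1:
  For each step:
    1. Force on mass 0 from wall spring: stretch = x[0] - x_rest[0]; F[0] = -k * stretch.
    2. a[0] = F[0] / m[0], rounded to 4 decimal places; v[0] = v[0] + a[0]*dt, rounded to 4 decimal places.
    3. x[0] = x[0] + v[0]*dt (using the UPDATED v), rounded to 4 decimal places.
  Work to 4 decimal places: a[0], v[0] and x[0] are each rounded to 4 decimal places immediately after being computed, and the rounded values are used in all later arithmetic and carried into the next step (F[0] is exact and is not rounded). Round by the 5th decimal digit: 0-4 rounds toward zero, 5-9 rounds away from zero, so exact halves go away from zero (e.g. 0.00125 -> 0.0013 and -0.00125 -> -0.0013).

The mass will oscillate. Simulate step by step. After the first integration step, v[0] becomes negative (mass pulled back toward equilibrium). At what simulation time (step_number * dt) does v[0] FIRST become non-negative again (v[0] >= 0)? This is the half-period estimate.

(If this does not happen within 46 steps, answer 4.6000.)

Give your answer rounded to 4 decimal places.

Step 0: x=[8.3000] v=[0.0000]
Step 1: x=[8.2822] v=[-0.1779]
Step 2: x=[8.2467] v=[-0.3546]
Step 3: x=[8.1938] v=[-0.5289]
Step 4: x=[8.1239] v=[-0.6995]
Step 5: x=[8.0374] v=[-0.8654]
Step 6: x=[7.9349] v=[-1.0253]
Step 7: x=[7.8171] v=[-1.1782]
Step 8: x=[7.6848] v=[-1.3231]
Step 9: x=[7.5389] v=[-1.4589]
Step 10: x=[7.3804] v=[-1.5847]
Step 11: x=[7.2104] v=[-1.6997]
Step 12: x=[7.0301] v=[-1.8030]
Step 13: x=[6.8407] v=[-1.8940]
Step 14: x=[6.6435] v=[-1.9721]
Step 15: x=[6.4398] v=[-2.0367]
Step 16: x=[6.2311] v=[-2.0873]
Step 17: x=[6.0187] v=[-2.1236]
Step 18: x=[5.8042] v=[-2.1454]
Step 19: x=[5.5890] v=[-2.1525]
Step 20: x=[5.3745] v=[-2.1449]
Step 21: x=[5.1622] v=[-2.1226]
Step 22: x=[4.9536] v=[-2.0858]
Step 23: x=[4.7501] v=[-2.0347]
Step 24: x=[4.5531] v=[-1.9697]
Step 25: x=[4.3640] v=[-1.8912]
Step 26: x=[4.1840] v=[-1.7998]
Step 27: x=[4.0144] v=[-1.6961]
Step 28: x=[3.8563] v=[-1.5808]
Step 29: x=[3.7108] v=[-1.4547]
Step 30: x=[3.5789] v=[-1.3186]
Step 31: x=[3.4616] v=[-1.1735]
Step 32: x=[3.3596] v=[-1.0204]
Step 33: x=[3.2736] v=[-0.8603]
Step 34: x=[3.2042] v=[-0.6943]
Step 35: x=[3.1519] v=[-0.5235]
Step 36: x=[3.1170] v=[-0.3492]
Step 37: x=[3.0998] v=[-0.1725]
Step 38: x=[3.1003] v=[0.0054]
First v>=0 after going negative at step 38, time=3.8000

Answer: 3.8000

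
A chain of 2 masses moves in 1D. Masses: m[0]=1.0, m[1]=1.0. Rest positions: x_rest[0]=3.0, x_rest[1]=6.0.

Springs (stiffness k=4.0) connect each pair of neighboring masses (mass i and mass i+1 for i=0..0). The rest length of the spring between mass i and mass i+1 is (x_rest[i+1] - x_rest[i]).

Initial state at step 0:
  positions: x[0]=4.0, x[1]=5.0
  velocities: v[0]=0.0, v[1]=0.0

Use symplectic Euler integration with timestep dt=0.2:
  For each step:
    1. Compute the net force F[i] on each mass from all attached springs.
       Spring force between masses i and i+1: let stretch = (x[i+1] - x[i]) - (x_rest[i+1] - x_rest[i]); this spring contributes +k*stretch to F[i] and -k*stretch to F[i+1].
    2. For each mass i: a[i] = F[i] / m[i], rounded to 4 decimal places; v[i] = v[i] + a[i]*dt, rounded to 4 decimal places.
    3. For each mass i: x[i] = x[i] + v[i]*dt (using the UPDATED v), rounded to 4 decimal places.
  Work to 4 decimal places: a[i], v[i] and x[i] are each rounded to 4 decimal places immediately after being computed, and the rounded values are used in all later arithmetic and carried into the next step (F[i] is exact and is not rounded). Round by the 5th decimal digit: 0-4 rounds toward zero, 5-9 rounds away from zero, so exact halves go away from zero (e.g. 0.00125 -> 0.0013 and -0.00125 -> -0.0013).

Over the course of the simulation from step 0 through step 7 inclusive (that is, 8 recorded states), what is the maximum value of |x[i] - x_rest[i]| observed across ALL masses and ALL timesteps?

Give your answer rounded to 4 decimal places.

Step 0: x=[4.0000 5.0000] v=[0.0000 0.0000]
Step 1: x=[3.6800 5.3200] v=[-1.6000 1.6000]
Step 2: x=[3.1424 5.8576] v=[-2.6880 2.6880]
Step 3: x=[2.5592 6.4408] v=[-2.9158 2.9158]
Step 4: x=[2.1171 6.8829] v=[-2.2105 2.2105]
Step 5: x=[1.9575 7.0425] v=[-0.7979 0.7979]
Step 6: x=[2.1315 6.8685] v=[0.8701 -0.8701]
Step 7: x=[2.5834 6.4166] v=[2.2597 -2.2597]
Max displacement = 1.0425

Answer: 1.0425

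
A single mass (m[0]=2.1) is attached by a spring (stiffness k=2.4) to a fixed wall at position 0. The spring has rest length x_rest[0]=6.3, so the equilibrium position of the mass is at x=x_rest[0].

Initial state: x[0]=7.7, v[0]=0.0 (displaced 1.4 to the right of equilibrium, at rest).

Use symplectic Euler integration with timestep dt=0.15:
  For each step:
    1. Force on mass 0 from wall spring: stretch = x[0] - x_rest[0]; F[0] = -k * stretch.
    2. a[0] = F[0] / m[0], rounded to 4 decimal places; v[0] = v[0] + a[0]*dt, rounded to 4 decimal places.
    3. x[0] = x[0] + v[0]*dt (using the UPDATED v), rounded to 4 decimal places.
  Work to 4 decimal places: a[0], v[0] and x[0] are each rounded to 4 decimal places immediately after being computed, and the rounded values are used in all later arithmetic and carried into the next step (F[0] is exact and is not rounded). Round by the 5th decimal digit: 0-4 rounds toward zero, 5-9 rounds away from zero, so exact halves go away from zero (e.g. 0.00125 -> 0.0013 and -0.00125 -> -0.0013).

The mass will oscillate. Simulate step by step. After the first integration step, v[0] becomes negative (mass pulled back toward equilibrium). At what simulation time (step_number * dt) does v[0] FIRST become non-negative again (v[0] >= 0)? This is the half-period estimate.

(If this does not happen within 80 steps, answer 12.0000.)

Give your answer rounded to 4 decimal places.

Answer: 3.0000

Derivation:
Step 0: x=[7.7000] v=[0.0000]
Step 1: x=[7.6640] v=[-0.2400]
Step 2: x=[7.5929] v=[-0.4738]
Step 3: x=[7.4886] v=[-0.6954]
Step 4: x=[7.3537] v=[-0.8992]
Step 5: x=[7.1917] v=[-1.0798]
Step 6: x=[7.0068] v=[-1.2327]
Step 7: x=[6.8037] v=[-1.3539]
Step 8: x=[6.5877] v=[-1.4403]
Step 9: x=[6.3643] v=[-1.4896]
Step 10: x=[6.1392] v=[-1.5006]
Step 11: x=[5.9183] v=[-1.4730]
Step 12: x=[5.7072] v=[-1.4076]
Step 13: x=[5.5113] v=[-1.3060]
Step 14: x=[5.3357] v=[-1.1708]
Step 15: x=[5.1849] v=[-1.0055]
Step 16: x=[5.0628] v=[-0.8143]
Step 17: x=[4.9725] v=[-0.6022]
Step 18: x=[4.9163] v=[-0.3746]
Step 19: x=[4.8957] v=[-0.1374]
Step 20: x=[4.9112] v=[0.1033]
First v>=0 after going negative at step 20, time=3.0000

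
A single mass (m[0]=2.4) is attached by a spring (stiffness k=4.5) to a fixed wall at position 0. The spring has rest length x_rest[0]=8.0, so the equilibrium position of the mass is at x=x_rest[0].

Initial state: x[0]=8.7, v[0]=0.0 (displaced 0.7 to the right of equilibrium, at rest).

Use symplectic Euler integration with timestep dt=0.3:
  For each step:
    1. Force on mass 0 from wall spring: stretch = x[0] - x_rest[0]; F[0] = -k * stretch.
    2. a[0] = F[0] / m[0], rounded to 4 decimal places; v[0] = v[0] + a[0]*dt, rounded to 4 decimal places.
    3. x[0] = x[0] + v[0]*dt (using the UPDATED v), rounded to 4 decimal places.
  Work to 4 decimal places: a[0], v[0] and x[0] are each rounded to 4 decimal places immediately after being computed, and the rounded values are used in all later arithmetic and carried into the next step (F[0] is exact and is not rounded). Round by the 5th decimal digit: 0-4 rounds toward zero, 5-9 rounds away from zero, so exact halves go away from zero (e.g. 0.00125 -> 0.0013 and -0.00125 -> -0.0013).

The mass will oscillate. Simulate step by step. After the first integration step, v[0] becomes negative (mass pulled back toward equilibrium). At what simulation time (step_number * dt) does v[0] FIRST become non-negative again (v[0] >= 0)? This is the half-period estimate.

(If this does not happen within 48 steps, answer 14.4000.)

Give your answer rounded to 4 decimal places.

Answer: 2.4000

Derivation:
Step 0: x=[8.7000] v=[0.0000]
Step 1: x=[8.5819] v=[-0.3938]
Step 2: x=[8.3656] v=[-0.7211]
Step 3: x=[8.0876] v=[-0.9268]
Step 4: x=[7.7948] v=[-0.9761]
Step 5: x=[7.5366] v=[-0.8607]
Step 6: x=[7.3566] v=[-0.6000]
Step 7: x=[7.2852] v=[-0.2381]
Step 8: x=[7.3344] v=[0.1640]
First v>=0 after going negative at step 8, time=2.4000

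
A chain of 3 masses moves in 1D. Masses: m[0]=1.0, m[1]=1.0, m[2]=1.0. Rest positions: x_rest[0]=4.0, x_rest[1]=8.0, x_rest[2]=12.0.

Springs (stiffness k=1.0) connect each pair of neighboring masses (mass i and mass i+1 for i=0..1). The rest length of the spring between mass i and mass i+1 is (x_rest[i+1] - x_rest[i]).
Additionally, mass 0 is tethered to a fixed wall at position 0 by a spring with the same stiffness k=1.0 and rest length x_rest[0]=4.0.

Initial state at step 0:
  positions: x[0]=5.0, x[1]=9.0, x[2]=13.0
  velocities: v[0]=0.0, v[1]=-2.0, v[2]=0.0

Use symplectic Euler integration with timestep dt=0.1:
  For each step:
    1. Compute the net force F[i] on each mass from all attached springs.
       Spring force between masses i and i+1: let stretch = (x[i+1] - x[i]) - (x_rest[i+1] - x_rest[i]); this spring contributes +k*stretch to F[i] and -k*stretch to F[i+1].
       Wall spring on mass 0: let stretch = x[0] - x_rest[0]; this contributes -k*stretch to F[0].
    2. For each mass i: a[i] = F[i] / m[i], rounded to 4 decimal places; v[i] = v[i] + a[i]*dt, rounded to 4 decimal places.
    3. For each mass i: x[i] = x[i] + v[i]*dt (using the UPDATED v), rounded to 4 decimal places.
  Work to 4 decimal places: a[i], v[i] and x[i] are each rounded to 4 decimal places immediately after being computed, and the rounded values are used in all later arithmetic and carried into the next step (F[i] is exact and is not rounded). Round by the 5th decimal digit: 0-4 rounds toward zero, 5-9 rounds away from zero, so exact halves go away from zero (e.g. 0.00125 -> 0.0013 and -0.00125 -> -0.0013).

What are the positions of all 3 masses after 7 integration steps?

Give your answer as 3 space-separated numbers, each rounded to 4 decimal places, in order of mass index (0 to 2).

Answer: 4.6420 7.7975 12.8952

Derivation:
Step 0: x=[5.0000 9.0000 13.0000] v=[0.0000 -2.0000 0.0000]
Step 1: x=[4.9900 8.8000 13.0000] v=[-0.1000 -2.0000 0.0000]
Step 2: x=[4.9682 8.6039 12.9980] v=[-0.2180 -1.9610 -0.0200]
Step 3: x=[4.9331 8.4154 12.9921] v=[-0.3513 -1.8852 -0.0594]
Step 4: x=[4.8835 8.2378 12.9804] v=[-0.4964 -1.7758 -0.1171]
Step 5: x=[4.8186 8.0741 12.9613] v=[-0.6493 -1.6370 -0.1914]
Step 6: x=[4.7380 7.9267 12.9333] v=[-0.8056 -1.4738 -0.2801]
Step 7: x=[4.6420 7.7975 12.8952] v=[-0.9605 -1.2920 -0.3808]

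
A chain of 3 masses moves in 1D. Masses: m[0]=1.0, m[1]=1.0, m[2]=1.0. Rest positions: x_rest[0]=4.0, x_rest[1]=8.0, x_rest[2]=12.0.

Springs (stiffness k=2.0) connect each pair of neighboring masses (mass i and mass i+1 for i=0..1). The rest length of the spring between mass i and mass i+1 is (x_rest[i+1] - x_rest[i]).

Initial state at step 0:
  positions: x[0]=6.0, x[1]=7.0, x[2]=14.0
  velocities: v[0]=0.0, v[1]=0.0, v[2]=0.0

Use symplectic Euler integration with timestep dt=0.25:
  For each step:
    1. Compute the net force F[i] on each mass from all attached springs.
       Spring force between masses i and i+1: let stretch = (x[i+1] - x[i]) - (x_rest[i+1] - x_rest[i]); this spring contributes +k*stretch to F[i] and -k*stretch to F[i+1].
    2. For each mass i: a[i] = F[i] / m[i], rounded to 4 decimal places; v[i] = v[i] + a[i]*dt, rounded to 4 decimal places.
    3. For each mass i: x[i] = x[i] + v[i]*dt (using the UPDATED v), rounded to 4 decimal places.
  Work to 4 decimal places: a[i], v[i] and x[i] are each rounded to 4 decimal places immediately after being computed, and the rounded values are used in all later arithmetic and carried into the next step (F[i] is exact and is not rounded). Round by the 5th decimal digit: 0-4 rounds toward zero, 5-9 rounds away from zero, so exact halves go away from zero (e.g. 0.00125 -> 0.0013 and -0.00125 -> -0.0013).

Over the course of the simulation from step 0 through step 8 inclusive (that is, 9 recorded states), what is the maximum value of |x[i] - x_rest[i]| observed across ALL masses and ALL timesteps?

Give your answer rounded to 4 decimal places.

Step 0: x=[6.0000 7.0000 14.0000] v=[0.0000 0.0000 0.0000]
Step 1: x=[5.6250 7.7500 13.6250] v=[-1.5000 3.0000 -1.5000]
Step 2: x=[5.0156 8.9688 13.0156] v=[-2.4375 4.8750 -2.4375]
Step 3: x=[4.4004 10.1993 12.4004] v=[-2.4609 4.9218 -2.4609]
Step 4: x=[4.0100 10.9800 12.0100] v=[-1.5615 3.1229 -1.5615]
Step 5: x=[3.9909 11.0182 11.9909] v=[-0.0765 0.1529 -0.0765]
Step 6: x=[4.3502 10.2996 12.3502] v=[1.4372 -2.8744 1.4372]
Step 7: x=[4.9532 9.0937 12.9532] v=[2.4119 -4.8238 2.4119]
Step 8: x=[5.5738 7.8526 13.5738] v=[2.4822 -4.9643 2.4822]
Max displacement = 3.0182

Answer: 3.0182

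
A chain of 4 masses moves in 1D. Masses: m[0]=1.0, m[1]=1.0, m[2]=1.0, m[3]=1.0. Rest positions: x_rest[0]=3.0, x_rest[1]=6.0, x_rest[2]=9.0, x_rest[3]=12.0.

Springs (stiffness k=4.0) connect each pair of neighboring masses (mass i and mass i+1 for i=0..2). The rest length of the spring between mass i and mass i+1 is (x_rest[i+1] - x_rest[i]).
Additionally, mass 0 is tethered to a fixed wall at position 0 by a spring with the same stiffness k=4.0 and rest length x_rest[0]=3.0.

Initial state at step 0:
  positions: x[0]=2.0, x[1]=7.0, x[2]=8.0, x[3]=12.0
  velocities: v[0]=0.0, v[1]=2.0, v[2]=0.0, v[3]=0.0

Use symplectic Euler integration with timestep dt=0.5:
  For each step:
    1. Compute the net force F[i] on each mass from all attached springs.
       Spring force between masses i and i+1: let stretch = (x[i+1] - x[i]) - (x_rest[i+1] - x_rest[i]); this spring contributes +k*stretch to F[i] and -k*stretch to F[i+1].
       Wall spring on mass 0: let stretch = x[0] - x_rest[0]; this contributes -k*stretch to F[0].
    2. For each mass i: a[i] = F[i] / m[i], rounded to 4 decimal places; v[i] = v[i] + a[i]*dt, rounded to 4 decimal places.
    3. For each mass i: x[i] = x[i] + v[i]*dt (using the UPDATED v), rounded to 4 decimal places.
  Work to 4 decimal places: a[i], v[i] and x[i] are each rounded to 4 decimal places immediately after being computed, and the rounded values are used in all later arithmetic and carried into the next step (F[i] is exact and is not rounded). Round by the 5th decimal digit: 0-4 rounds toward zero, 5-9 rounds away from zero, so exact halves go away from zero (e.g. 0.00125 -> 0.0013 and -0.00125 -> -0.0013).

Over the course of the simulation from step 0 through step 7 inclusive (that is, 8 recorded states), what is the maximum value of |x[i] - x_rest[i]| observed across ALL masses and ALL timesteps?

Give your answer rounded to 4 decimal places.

Step 0: x=[2.0000 7.0000 8.0000 12.0000] v=[0.0000 2.0000 0.0000 0.0000]
Step 1: x=[5.0000 4.0000 11.0000 11.0000] v=[6.0000 -6.0000 6.0000 -2.0000]
Step 2: x=[2.0000 9.0000 7.0000 13.0000] v=[-6.0000 10.0000 -8.0000 4.0000]
Step 3: x=[4.0000 5.0000 11.0000 12.0000] v=[4.0000 -8.0000 8.0000 -2.0000]
Step 4: x=[3.0000 6.0000 10.0000 13.0000] v=[-2.0000 2.0000 -2.0000 2.0000]
Step 5: x=[2.0000 8.0000 8.0000 14.0000] v=[-2.0000 4.0000 -4.0000 2.0000]
Step 6: x=[5.0000 4.0000 12.0000 12.0000] v=[6.0000 -8.0000 8.0000 -4.0000]
Step 7: x=[2.0000 9.0000 8.0000 13.0000] v=[-6.0000 10.0000 -8.0000 2.0000]
Max displacement = 3.0000

Answer: 3.0000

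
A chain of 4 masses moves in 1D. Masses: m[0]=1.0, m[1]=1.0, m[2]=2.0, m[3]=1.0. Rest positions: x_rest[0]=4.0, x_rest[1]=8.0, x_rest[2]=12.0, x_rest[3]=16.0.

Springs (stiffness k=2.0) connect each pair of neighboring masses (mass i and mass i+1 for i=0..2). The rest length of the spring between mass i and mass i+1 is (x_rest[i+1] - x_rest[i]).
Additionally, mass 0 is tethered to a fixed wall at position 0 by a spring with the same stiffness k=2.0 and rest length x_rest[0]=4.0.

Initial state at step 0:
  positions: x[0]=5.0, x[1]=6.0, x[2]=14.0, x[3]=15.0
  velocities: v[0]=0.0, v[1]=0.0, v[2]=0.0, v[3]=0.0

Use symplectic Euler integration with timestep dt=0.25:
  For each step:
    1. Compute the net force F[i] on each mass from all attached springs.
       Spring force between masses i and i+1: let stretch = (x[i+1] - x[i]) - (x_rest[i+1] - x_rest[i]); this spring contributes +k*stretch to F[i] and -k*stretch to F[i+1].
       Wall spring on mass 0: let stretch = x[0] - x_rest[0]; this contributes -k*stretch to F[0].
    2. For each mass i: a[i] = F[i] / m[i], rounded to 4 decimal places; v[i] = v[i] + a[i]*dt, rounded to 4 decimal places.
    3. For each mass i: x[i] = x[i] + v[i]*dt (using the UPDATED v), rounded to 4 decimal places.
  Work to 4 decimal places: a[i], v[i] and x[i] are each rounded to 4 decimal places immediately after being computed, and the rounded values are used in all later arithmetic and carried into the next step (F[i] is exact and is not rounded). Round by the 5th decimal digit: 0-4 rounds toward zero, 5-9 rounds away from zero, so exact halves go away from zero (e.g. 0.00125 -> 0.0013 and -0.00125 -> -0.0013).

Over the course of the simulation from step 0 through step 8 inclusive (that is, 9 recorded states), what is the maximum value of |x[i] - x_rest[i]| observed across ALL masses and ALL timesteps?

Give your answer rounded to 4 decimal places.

Step 0: x=[5.0000 6.0000 14.0000 15.0000] v=[0.0000 0.0000 0.0000 0.0000]
Step 1: x=[4.5000 6.8750 13.5625 15.3750] v=[-2.0000 3.5000 -1.7500 1.5000]
Step 2: x=[3.7344 8.2891 12.8203 16.0235] v=[-3.0625 5.6563 -2.9688 2.5938]
Step 3: x=[3.0713 9.7003 11.9951 16.7716] v=[-2.6524 5.6446 -3.3008 2.9922]
Step 4: x=[2.8529 10.5697 11.3250 17.4226] v=[-0.8736 3.4775 -2.6804 2.6040]
Step 5: x=[3.2425 10.5689 10.9888 17.8114] v=[1.5584 -0.0033 -1.3448 1.5552]
Step 6: x=[4.1426 9.7048 11.0528 17.8474] v=[3.6004 -3.4566 0.2559 0.1439]
Step 7: x=[5.2202 8.3139 11.4572 17.5341] v=[4.3102 -5.5637 1.6176 -1.2534]
Step 8: x=[6.0320 6.9292 12.0450 16.9611] v=[3.2470 -5.5389 2.3510 -2.2919]
Max displacement = 2.5697

Answer: 2.5697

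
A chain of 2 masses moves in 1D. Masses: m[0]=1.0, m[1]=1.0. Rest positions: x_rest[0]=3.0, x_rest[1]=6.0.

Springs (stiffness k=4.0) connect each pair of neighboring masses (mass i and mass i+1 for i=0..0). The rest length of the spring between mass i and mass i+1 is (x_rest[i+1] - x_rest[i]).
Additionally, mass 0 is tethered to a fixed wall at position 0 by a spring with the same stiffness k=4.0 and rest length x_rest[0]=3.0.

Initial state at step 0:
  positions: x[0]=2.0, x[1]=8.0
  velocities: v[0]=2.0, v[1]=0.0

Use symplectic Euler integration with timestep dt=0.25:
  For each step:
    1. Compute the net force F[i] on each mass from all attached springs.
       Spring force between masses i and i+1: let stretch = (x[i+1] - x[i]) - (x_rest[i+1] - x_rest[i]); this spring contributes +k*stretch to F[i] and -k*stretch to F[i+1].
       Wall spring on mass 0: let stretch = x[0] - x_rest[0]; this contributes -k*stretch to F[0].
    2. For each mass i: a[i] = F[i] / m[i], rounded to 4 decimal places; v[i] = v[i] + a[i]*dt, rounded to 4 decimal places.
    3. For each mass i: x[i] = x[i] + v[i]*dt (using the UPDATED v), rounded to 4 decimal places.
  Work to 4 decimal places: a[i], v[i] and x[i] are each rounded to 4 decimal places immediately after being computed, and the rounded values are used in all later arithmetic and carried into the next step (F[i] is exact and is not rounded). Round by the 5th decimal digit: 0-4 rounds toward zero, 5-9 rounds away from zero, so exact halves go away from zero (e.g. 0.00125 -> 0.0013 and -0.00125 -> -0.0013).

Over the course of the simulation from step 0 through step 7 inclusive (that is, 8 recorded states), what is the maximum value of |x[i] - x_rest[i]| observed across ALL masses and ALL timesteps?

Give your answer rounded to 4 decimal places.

Step 0: x=[2.0000 8.0000] v=[2.0000 0.0000]
Step 1: x=[3.5000 7.2500] v=[6.0000 -3.0000]
Step 2: x=[5.0625 6.3125] v=[6.2500 -3.7500]
Step 3: x=[5.6719 5.8125] v=[2.4375 -2.0000]
Step 4: x=[4.8985 6.0274] v=[-3.0938 0.8594]
Step 5: x=[3.1827 6.7100] v=[-6.8634 2.7305]
Step 6: x=[1.5530 7.2608] v=[-6.5188 2.2032]
Step 7: x=[0.9620 7.1347] v=[-2.3640 -0.5046]
Max displacement = 2.6719

Answer: 2.6719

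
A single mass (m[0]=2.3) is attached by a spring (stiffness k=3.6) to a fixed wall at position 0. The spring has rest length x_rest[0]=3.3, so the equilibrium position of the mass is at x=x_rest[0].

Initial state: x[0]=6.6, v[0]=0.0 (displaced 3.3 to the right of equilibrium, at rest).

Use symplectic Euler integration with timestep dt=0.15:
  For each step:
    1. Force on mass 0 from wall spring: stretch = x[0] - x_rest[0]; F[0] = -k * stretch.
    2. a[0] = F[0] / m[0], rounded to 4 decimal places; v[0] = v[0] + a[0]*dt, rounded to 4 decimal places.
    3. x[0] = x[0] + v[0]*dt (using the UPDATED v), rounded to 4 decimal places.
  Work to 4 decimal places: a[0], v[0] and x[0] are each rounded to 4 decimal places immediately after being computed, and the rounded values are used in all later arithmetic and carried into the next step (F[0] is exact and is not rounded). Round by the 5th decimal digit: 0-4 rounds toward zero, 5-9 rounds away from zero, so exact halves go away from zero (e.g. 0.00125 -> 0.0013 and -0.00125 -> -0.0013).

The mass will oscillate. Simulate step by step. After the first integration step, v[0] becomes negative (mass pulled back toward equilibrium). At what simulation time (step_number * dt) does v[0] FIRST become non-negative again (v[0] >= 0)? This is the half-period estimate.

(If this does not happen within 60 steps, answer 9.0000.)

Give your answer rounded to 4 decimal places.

Answer: 2.5500

Derivation:
Step 0: x=[6.6000] v=[0.0000]
Step 1: x=[6.4838] v=[-0.7748]
Step 2: x=[6.2555] v=[-1.5223]
Step 3: x=[5.9231] v=[-2.2162]
Step 4: x=[5.4983] v=[-2.8321]
Step 5: x=[4.9961] v=[-3.3482]
Step 6: x=[4.4341] v=[-3.7464]
Step 7: x=[3.8322] v=[-4.0127]
Step 8: x=[3.2115] v=[-4.1377]
Step 9: x=[2.5940] v=[-4.1169]
Step 10: x=[2.0013] v=[-3.9512]
Step 11: x=[1.4544] v=[-3.6463]
Step 12: x=[0.9725] v=[-3.2130]
Step 13: x=[0.5725] v=[-2.6666]
Step 14: x=[0.2686] v=[-2.0262]
Step 15: x=[0.0714] v=[-1.3145]
Step 16: x=[-0.0121] v=[-0.5565]
Step 17: x=[0.0211] v=[0.2211]
First v>=0 after going negative at step 17, time=2.5500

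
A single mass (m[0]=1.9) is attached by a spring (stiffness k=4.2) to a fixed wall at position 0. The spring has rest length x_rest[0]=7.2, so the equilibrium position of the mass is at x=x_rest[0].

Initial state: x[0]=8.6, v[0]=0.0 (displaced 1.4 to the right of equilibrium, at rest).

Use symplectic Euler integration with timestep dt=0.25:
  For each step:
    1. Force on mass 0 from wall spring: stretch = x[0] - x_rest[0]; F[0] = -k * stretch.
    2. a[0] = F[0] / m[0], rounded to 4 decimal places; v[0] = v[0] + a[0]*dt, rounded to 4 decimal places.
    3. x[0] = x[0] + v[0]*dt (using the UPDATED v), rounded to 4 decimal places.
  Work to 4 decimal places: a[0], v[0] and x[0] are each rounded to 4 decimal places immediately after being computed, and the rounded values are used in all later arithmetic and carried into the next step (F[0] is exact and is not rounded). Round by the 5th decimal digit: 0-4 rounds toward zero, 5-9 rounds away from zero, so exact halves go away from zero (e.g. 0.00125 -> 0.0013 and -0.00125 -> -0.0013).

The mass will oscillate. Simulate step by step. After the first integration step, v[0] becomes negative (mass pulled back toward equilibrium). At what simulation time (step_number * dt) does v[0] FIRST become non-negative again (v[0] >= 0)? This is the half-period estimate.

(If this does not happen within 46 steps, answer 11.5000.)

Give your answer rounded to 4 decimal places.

Answer: 2.2500

Derivation:
Step 0: x=[8.6000] v=[0.0000]
Step 1: x=[8.4066] v=[-0.7737]
Step 2: x=[8.0465] v=[-1.4405]
Step 3: x=[7.5694] v=[-1.9083]
Step 4: x=[7.0413] v=[-2.1125]
Step 5: x=[6.5351] v=[-2.0248]
Step 6: x=[6.1208] v=[-1.6574]
Step 7: x=[5.8556] v=[-1.0610]
Step 8: x=[5.7761] v=[-0.3181]
Step 9: x=[5.8933] v=[0.4688]
First v>=0 after going negative at step 9, time=2.2500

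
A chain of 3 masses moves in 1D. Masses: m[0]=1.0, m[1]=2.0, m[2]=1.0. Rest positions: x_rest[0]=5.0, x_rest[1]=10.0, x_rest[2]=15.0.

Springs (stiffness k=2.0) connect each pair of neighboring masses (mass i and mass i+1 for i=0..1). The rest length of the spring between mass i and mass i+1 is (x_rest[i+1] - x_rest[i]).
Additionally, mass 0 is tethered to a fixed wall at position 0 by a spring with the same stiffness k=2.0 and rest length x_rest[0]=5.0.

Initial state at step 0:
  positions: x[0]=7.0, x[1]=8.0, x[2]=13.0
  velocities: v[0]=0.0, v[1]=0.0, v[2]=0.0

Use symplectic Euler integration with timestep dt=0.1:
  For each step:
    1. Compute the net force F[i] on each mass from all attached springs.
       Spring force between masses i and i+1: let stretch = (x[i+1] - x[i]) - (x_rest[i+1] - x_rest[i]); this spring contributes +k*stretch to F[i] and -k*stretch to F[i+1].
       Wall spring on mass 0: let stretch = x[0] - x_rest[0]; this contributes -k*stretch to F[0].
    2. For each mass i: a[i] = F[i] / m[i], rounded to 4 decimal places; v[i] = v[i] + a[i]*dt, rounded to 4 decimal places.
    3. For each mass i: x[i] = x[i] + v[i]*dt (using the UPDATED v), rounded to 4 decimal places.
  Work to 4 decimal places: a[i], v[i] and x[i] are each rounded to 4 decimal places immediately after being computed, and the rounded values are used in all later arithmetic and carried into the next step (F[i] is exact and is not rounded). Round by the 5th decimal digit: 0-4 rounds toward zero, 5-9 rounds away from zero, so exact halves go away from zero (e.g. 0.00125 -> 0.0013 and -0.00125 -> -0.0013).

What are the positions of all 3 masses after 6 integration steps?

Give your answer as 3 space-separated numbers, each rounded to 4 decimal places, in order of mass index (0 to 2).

Step 0: x=[7.0000 8.0000 13.0000] v=[0.0000 0.0000 0.0000]
Step 1: x=[6.8800 8.0400 13.0000] v=[-1.2000 0.4000 0.0000]
Step 2: x=[6.6456 8.1180 13.0008] v=[-2.3440 0.7800 0.0080]
Step 3: x=[6.3077 8.2301 13.0039] v=[-3.3786 1.1210 0.0314]
Step 4: x=[5.8821 8.3707 13.0116] v=[-4.2557 1.4061 0.0766]
Step 5: x=[5.3887 8.5328 13.0264] v=[-4.9344 1.6213 0.1484]
Step 6: x=[4.8504 8.7084 13.0514] v=[-5.3833 1.7563 0.2497]

Answer: 4.8504 8.7084 13.0514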